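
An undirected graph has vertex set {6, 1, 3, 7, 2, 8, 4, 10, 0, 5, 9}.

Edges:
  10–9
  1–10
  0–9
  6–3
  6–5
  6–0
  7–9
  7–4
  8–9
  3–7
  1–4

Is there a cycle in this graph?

Yes

DFS, tracking each vertex's parent; an edge to a visited non-parent vertex closes a cycle.
Start from 7:
visit 7 (parent –)
  visit 3 (parent 7)
    visit 6 (parent 3)
      visit 5 (parent 6)
        5–6: parent, skip
      visit 0 (parent 6)
        visit 9 (parent 0)
          9–0: parent, skip
          visit 8 (parent 9)
            8–9: parent, skip
          9–7: 7 visited and ≠ parent → cycle
Cycle: 7 – 3 – 6 – 0 – 9 – 7.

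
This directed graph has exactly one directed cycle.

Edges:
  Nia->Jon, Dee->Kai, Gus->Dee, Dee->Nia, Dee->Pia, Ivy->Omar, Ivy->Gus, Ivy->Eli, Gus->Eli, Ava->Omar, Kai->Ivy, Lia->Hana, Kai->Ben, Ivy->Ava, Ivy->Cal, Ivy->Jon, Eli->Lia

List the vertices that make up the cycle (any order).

DFS with gray/black marking from Kai:
Kai gray
  Ben gray
  Ben black
  Ivy gray
    Jon gray
    Jon black
    Eli gray
      Lia gray
        Hana gray
        Hana black
      Lia black
    Eli black
    Gus gray
      Dee gray
        Dee→Kai: Kai is gray → back edge
Back edge closes the cycle Kai → Ivy → Gus → Dee → Kai; its vertices are {Dee, Gus, Ivy, Kai}.

Dee, Gus, Ivy, Kai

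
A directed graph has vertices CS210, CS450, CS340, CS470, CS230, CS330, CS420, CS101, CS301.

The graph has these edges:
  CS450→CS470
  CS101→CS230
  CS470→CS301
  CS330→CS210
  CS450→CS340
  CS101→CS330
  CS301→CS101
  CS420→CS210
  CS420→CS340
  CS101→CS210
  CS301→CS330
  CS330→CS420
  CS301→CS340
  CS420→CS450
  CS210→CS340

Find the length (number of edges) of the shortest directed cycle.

5

For each vertex v, BFS finds the shortest path from v back to v.
The shortest such closed walk is CS470 → CS301 → CS330 → CS420 → CS450 → CS470, length 5.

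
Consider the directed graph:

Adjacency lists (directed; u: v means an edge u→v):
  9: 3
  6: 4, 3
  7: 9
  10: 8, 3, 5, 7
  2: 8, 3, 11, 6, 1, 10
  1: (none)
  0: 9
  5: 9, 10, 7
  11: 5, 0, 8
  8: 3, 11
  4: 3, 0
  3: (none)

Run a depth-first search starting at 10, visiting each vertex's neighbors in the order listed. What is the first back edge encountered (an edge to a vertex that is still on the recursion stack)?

DFS from 10 (visiting each vertex's neighbors in the order listed); mark gray on enter, black on exit:
10 gray
  8 gray
    3 gray
    3 black
    11 gray
      5 gray
        9 gray
          9→3: 3 black — skip
        9 black
        5→10: 10 is gray → back edge
First back edge: 5 → 10.

5→10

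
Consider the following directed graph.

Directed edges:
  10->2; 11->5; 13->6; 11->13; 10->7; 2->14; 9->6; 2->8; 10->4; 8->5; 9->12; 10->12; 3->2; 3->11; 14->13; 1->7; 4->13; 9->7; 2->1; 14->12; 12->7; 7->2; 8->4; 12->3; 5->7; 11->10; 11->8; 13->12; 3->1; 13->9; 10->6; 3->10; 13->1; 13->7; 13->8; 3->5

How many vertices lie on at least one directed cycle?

13

A vertex is on a directed cycle iff it belongs to a strongly connected component of size ≥ 2 (or has a self-loop).
The vertices on cycles are {1, 2, 3, 4, 5, 7, 8, 9, 10, 11, 12, 13, 14} — 13 in total.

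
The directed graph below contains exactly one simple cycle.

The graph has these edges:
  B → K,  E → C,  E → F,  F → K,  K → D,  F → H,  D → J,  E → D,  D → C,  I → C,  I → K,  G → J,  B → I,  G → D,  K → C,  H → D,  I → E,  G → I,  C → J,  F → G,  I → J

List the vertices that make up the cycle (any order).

E, F, G, I

DFS with gray/black marking from I:
I gray
  E gray
    C gray
      J gray
      J black
    C black
    D gray
      D→C: C black — skip
      D→J: J black — skip
    D black
    F gray
      G gray
        G→I: I is gray → back edge
Back edge closes the cycle I → E → F → G → I; its vertices are {E, F, G, I}.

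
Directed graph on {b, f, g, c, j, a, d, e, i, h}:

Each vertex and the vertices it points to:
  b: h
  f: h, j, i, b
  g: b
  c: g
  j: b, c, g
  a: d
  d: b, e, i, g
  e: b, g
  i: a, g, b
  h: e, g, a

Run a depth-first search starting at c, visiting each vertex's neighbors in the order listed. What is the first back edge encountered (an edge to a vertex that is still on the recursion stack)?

e->b

DFS from c (visiting each vertex's neighbors in the order listed); mark gray on enter, black on exit:
c gray
  g gray
    b gray
      h gray
        e gray
          e→b: b is gray → back edge
First back edge: e → b.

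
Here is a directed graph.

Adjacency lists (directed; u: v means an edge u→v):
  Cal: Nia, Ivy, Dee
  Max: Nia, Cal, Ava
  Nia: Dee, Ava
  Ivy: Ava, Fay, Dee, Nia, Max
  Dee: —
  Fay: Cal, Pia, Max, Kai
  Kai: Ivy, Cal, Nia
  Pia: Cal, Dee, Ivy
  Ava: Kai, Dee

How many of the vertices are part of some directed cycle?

A vertex is on a directed cycle iff it belongs to a strongly connected component of size ≥ 2 (or has a self-loop).
The vertices on cycles are {Ava, Cal, Fay, Ivy, Kai, Max, Nia, Pia} — 8 in total.

8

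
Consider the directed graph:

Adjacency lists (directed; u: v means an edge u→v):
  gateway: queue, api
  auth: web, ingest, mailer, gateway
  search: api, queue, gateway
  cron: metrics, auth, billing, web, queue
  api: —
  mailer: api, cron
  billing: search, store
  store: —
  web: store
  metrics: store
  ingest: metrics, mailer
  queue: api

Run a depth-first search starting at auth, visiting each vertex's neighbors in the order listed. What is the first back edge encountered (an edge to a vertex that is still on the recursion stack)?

cron→auth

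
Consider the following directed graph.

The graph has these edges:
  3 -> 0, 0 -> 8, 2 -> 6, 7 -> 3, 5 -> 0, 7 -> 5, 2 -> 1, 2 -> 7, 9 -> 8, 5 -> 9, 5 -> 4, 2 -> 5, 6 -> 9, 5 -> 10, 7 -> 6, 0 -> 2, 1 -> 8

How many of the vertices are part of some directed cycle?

5

A vertex is on a directed cycle iff it belongs to a strongly connected component of size ≥ 2 (or has a self-loop).
The vertices on cycles are {0, 2, 3, 5, 7} — 5 in total.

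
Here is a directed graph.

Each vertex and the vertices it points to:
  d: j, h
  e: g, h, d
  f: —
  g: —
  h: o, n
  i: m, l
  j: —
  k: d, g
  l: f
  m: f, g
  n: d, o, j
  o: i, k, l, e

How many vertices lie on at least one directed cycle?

A vertex is on a directed cycle iff it belongs to a strongly connected component of size ≥ 2 (or has a self-loop).
The vertices on cycles are {d, e, h, k, n, o} — 6 in total.

6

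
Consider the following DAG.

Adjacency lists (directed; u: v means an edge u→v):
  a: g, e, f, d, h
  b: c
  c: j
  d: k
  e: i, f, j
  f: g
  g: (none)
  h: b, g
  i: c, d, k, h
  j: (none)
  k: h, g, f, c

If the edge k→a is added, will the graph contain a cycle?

Yes

Adding k→a creates a cycle iff a can already reach k.
Path from a: a → d → k.
So a → … → k → a is a cycle.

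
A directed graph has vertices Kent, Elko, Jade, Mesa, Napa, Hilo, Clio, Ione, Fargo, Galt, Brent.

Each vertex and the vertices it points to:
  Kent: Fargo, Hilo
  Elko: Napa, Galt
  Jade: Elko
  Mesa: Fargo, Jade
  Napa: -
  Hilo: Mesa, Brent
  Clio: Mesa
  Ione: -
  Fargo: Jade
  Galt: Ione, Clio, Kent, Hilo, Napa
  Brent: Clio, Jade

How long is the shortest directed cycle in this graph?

For each vertex v, BFS finds the shortest path from v back to v.
The shortest such closed walk is Elko → Galt → Kent → Fargo → Jade → Elko, length 5.

5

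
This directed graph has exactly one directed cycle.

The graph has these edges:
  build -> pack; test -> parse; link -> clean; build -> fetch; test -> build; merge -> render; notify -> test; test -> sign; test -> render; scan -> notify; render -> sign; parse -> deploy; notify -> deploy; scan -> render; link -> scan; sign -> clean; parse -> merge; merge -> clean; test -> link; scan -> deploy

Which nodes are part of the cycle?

DFS with gray/black marking from test:
test gray
  link gray
    scan gray
      notify gray
        notify→test: test is gray → back edge
Back edge closes the cycle test → link → scan → notify → test; its vertices are {link, scan, test, notify}.

link, scan, test, notify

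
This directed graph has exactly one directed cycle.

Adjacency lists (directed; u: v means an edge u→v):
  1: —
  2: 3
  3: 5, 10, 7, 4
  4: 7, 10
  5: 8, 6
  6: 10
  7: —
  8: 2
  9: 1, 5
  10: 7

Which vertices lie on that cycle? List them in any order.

DFS with gray/black marking from 5:
5 gray
  8 gray
    2 gray
      3 gray
        3→5: 5 is gray → back edge
Back edge closes the cycle 5 → 8 → 2 → 3 → 5; its vertices are {2, 3, 5, 8}.

2, 3, 5, 8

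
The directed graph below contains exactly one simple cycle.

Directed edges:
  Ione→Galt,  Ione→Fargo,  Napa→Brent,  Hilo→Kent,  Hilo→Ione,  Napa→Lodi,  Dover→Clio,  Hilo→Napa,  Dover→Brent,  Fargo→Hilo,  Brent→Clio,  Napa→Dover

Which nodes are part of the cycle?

Hilo, Ione, Fargo

DFS with gray/black marking from Fargo:
Fargo gray
  Hilo gray
    Napa gray
      Brent gray
        Clio gray
        Clio black
      Brent black
      Lodi gray
      Lodi black
      Dover gray
        Dover→Clio: Clio black — skip
        Dover→Brent: Brent black — skip
      Dover black
    Napa black
    Kent gray
    Kent black
    Ione gray
      Ione→Fargo: Fargo is gray → back edge
Back edge closes the cycle Fargo → Hilo → Ione → Fargo; its vertices are {Hilo, Ione, Fargo}.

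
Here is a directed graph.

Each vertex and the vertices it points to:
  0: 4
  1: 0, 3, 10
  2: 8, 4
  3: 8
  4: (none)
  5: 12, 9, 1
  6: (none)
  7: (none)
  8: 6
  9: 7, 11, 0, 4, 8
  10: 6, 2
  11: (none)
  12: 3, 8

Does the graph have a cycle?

No

DFS with white/gray/black marking, starting from 7:
7 gray
7 black
0 gray
  4 gray
  4 black
0 black
1 gray
  1→0: 0 black — skip
  3 gray
    8 gray
      6 gray
      6 black
    8 black
  3 black
  10 gray
    10→6: 6 black — skip
    2 gray
      2→8: 8 black — skip
      2→4: 4 black — skip
    2 black
  10 black
1 black
5 gray
  12 gray
    12→3: 3 black — skip
    12→8: 8 black — skip
  12 black
  9 gray
    9→7: 7 black — skip
    11 gray
    11 black
    9→0: 0 black — skip
    9→4: 4 black — skip
    9→8: 8 black — skip
  9 black
  5→1: 1 black — skip
5 black
Every edge goes to a white or black vertex — no back edge, so the graph is acyclic.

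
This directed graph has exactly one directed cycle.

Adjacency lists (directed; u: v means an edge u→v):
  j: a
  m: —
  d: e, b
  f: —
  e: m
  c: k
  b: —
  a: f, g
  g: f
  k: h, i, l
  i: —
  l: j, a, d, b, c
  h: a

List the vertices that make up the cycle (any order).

c, k, l

DFS with gray/black marking from l:
l gray
  j gray
    a gray
      f gray
      f black
      g gray
        g→f: f black — skip
      g black
    a black
  j black
  l→a: a black — skip
  d gray
    e gray
      m gray
      m black
    e black
    b gray
    b black
  d black
  l→b: b black — skip
  c gray
    k gray
      h gray
        h→a: a black — skip
      h black
      i gray
      i black
      k→l: l is gray → back edge
Back edge closes the cycle l → c → k → l; its vertices are {c, k, l}.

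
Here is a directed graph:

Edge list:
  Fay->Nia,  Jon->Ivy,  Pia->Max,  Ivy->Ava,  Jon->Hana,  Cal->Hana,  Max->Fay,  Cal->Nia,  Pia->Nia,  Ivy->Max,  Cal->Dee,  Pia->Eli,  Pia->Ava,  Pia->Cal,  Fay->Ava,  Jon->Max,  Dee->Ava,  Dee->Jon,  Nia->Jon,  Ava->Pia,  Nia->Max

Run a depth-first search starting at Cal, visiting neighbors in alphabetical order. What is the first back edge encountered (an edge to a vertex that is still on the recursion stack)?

Pia→Ava

DFS from Cal (visiting neighbors in alphabetical order); mark gray on enter, black on exit:
Cal gray
  Dee gray
    Ava gray
      Pia gray
        Pia→Ava: Ava is gray → back edge
First back edge: Pia → Ava.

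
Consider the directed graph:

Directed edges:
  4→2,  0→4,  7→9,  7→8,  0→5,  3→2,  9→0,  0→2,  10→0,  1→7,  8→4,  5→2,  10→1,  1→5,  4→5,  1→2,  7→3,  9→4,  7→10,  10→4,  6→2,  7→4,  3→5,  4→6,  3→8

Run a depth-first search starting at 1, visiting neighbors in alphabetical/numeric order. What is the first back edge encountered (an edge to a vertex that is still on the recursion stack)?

10→1

DFS from 1 (visiting neighbors in alphabetical/numeric order); mark gray on enter, black on exit:
1 gray
  2 gray
  2 black
  5 gray
    5→2: 2 black — skip
  5 black
  7 gray
    3 gray
      3→2: 2 black — skip
      3→5: 5 black — skip
      8 gray
        4 gray
          4→2: 2 black — skip
          4→5: 5 black — skip
          6 gray
            6→2: 2 black — skip
          6 black
        4 black
      8 black
    3 black
    7→4: 4 black — skip
    7→8: 8 black — skip
    9 gray
      0 gray
        0→2: 2 black — skip
        0→4: 4 black — skip
        0→5: 5 black — skip
      0 black
      9→4: 4 black — skip
    9 black
    10 gray
      10→0: 0 black — skip
      10→1: 1 is gray → back edge
First back edge: 10 → 1.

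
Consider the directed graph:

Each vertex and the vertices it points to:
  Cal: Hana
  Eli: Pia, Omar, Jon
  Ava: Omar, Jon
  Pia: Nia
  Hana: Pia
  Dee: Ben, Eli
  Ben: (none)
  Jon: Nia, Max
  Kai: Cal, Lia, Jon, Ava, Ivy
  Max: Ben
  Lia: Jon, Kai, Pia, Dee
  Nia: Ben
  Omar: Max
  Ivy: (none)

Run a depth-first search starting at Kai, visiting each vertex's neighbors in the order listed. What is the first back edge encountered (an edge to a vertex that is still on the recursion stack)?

Lia->Kai

DFS from Kai (visiting each vertex's neighbors in the order listed); mark gray on enter, black on exit:
Kai gray
  Cal gray
    Hana gray
      Pia gray
        Nia gray
          Ben gray
          Ben black
        Nia black
      Pia black
    Hana black
  Cal black
  Lia gray
    Jon gray
      Jon→Nia: Nia black — skip
      Max gray
        Max→Ben: Ben black — skip
      Max black
    Jon black
    Lia→Kai: Kai is gray → back edge
First back edge: Lia → Kai.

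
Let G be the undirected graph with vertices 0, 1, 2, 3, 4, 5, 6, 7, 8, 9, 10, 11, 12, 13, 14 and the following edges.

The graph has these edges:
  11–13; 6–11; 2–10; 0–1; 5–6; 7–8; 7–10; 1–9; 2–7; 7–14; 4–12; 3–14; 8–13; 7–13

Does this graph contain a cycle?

DFS, tracking each vertex's parent; an edge to a visited non-parent vertex closes a cycle.
Start from 9:
visit 9 (parent –)
  visit 1 (parent 9)
    visit 0 (parent 1)
      0–1: parent, skip
    1–9: parent, skip
visit 2 (parent –)
  visit 7 (parent 2)
    7–2: parent, skip
    visit 8 (parent 7)
      visit 13 (parent 8)
        visit 11 (parent 13)
          visit 6 (parent 11)
            visit 5 (parent 6)
              5–6: parent, skip
            6–11: parent, skip
          11–13: parent, skip
        13–7: 7 visited and ≠ parent → cycle
Cycle: 7 – 8 – 13 – 7.

Yes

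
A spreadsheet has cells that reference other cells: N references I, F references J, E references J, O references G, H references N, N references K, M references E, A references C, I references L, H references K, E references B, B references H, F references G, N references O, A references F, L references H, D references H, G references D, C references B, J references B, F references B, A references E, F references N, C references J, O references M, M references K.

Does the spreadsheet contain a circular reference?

Yes

DFS with white/gray/black marking, starting from H:
H gray
  N gray
    O gray
      G gray
        D gray
          D→H: H is gray → back edge
Back edge found, so a cycle exists: H → N → O → G → D → H.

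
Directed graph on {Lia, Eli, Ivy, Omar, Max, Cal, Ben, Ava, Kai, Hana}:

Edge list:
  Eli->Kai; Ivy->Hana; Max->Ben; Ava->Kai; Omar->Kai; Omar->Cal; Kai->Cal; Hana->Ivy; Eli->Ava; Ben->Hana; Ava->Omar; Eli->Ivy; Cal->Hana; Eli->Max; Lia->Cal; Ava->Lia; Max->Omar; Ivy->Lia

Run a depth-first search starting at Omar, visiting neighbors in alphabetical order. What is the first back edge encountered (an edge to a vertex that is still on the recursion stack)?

Ivy->Hana

DFS from Omar (visiting neighbors in alphabetical order); mark gray on enter, black on exit:
Omar gray
  Cal gray
    Hana gray
      Ivy gray
        Ivy→Hana: Hana is gray → back edge
First back edge: Ivy → Hana.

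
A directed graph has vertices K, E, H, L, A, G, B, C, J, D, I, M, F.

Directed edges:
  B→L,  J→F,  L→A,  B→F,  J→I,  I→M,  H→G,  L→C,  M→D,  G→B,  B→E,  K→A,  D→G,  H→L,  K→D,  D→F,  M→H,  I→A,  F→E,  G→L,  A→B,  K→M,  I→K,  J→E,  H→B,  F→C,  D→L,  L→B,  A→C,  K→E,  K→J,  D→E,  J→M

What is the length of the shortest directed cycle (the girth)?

2

For each vertex v, BFS finds the shortest path from v back to v.
The shortest such closed walk is B → L → B, length 2.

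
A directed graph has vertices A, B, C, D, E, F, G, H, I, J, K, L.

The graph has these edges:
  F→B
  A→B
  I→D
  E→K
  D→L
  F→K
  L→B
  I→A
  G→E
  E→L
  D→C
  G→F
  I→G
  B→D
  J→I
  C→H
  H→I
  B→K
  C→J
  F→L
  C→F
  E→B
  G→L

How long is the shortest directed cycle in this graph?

3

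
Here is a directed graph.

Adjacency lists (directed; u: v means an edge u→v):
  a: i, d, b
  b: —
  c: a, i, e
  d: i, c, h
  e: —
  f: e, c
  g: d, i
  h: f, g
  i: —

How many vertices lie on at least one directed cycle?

A vertex is on a directed cycle iff it belongs to a strongly connected component of size ≥ 2 (or has a self-loop).
The vertices on cycles are {a, c, d, f, g, h} — 6 in total.

6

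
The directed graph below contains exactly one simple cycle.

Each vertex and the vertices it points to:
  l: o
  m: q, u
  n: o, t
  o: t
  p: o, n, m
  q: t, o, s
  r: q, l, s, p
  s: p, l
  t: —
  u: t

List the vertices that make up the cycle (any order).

DFS with gray/black marking from p:
p gray
  o gray
    t gray
    t black
  o black
  n gray
    n→o: o black — skip
    n→t: t black — skip
  n black
  m gray
    q gray
      q→t: t black — skip
      q→o: o black — skip
      s gray
        s→p: p is gray → back edge
Back edge closes the cycle p → m → q → s → p; its vertices are {m, p, q, s}.

m, p, q, s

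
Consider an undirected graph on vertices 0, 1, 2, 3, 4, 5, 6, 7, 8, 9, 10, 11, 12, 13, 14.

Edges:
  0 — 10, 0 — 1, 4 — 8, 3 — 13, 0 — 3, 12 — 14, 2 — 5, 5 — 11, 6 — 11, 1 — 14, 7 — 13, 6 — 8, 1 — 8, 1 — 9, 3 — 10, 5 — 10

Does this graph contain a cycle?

DFS, tracking each vertex's parent; an edge to a visited non-parent vertex closes a cycle.
Start from 6:
visit 6 (parent –)
  visit 11 (parent 6)
    visit 5 (parent 11)
      visit 2 (parent 5)
        2–5: parent, skip
      5–11: parent, skip
      visit 10 (parent 5)
        visit 0 (parent 10)
          0–10: parent, skip
          visit 3 (parent 0)
            3–0: parent, skip
            visit 13 (parent 3)
              visit 7 (parent 13)
                7–13: parent, skip
              13–3: parent, skip
            3–10: 10 visited and ≠ parent → cycle
Cycle: 10 – 0 – 3 – 10.

Yes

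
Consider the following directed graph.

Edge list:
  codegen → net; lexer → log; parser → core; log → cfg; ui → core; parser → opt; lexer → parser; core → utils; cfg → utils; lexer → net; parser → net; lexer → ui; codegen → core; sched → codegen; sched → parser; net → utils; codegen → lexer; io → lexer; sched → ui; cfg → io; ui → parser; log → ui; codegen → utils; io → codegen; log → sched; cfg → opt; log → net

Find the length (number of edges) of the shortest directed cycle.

4

For each vertex v, BFS finds the shortest path from v back to v.
The shortest such closed walk is lexer → log → sched → codegen → lexer, length 4.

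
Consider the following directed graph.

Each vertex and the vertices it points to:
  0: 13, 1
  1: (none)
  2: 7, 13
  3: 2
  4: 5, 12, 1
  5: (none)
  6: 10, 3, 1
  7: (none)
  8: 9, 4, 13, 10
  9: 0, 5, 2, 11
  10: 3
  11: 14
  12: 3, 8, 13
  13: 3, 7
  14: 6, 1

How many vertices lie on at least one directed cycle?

6

A vertex is on a directed cycle iff it belongs to a strongly connected component of size ≥ 2 (or has a self-loop).
The vertices on cycles are {2, 3, 4, 8, 12, 13} — 6 in total.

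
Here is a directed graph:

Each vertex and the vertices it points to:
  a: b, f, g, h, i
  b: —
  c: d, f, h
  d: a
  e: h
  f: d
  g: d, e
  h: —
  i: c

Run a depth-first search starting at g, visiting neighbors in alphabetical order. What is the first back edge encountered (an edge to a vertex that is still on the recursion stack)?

DFS from g (visiting neighbors in alphabetical order); mark gray on enter, black on exit:
g gray
  d gray
    a gray
      b gray
      b black
      f gray
        f→d: d is gray → back edge
First back edge: f → d.

f->d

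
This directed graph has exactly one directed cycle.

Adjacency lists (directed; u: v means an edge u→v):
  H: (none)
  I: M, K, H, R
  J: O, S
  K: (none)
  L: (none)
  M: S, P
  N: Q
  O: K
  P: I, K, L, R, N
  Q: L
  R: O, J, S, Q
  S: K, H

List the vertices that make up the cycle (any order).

I, M, P

DFS with gray/black marking from P:
P gray
  I gray
    M gray
      S gray
        K gray
        K black
        H gray
        H black
      S black
      M→P: P is gray → back edge
Back edge closes the cycle P → I → M → P; its vertices are {I, M, P}.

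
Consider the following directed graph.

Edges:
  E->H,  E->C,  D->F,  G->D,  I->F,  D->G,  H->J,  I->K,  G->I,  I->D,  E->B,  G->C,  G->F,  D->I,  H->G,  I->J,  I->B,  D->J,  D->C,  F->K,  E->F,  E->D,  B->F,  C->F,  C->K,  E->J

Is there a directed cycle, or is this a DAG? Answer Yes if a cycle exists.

DFS with white/gray/black marking, starting from C:
C gray
  F gray
    K gray
    K black
  F black
  C→K: K black — skip
C black
B gray
  B→F: F black — skip
B black
D gray
  G gray
    G→C: C black — skip
    G→D: D is gray → back edge
Back edge found, so a cycle exists: D → G → D.

Yes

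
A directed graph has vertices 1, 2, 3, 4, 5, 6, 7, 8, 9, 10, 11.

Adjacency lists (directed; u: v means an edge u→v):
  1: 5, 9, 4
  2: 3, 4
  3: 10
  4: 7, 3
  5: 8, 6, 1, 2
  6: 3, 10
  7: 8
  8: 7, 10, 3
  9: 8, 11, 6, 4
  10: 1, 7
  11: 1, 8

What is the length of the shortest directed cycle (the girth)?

For each vertex v, BFS finds the shortest path from v back to v.
The shortest such closed walk is 1 → 5 → 1, length 2.

2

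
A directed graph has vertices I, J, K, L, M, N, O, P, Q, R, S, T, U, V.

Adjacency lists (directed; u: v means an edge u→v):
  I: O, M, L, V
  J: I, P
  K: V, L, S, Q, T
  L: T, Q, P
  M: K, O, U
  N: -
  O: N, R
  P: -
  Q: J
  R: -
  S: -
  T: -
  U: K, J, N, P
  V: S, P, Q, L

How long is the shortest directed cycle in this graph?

4

For each vertex v, BFS finds the shortest path from v back to v.
The shortest such closed walk is I → M → U → J → I, length 4.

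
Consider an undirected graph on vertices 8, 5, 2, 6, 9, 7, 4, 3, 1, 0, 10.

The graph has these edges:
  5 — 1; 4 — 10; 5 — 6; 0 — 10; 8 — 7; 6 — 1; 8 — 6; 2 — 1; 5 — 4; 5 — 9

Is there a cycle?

DFS, tracking each vertex's parent; an edge to a visited non-parent vertex closes a cycle.
Start from 2:
visit 2 (parent –)
  visit 1 (parent 2)
    visit 6 (parent 1)
      6–1: parent, skip
      visit 5 (parent 6)
        5–6: parent, skip
        visit 4 (parent 5)
          visit 10 (parent 4)
            visit 0 (parent 10)
              0–10: parent, skip
            10–4: parent, skip
          4–5: parent, skip
        visit 9 (parent 5)
          9–5: parent, skip
        5–1: 1 visited and ≠ parent → cycle
Cycle: 1 – 6 – 5 – 1.

Yes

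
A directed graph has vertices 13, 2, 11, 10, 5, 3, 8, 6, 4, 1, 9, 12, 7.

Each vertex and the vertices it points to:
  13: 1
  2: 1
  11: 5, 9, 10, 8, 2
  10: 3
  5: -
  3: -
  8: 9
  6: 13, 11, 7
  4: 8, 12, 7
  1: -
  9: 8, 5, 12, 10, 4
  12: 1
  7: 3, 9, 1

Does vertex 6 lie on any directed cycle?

6 lies on a cycle iff there is a path from 6 back to itself.
Exploring from 6, it never reaches itself; equivalently, its strongly connected component is a singleton.

No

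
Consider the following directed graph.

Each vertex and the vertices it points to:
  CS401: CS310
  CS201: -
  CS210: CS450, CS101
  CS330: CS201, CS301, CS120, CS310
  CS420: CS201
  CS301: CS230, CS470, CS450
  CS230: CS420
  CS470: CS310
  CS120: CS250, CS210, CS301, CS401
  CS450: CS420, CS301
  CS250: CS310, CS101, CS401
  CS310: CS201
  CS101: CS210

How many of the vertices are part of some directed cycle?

A vertex is on a directed cycle iff it belongs to a strongly connected component of size ≥ 2 (or has a self-loop).
The vertices on cycles are {CS101, CS210, CS301, CS450} — 4 in total.

4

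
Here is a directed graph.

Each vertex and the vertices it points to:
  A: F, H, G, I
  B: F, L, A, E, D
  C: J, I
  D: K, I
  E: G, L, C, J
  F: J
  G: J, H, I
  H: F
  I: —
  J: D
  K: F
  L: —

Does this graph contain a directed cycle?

DFS with white/gray/black marking, starting from H:
H gray
  F gray
    J gray
      D gray
        K gray
          K→F: F is gray → back edge
Back edge found, so a cycle exists: F → J → D → K → F.

Yes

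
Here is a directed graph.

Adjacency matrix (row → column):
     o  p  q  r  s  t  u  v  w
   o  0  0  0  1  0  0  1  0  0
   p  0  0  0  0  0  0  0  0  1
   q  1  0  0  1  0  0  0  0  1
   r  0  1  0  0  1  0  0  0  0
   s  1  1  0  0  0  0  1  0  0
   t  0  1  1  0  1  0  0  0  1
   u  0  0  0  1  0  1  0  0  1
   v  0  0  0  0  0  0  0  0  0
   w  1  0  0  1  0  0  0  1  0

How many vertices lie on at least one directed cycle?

A vertex is on a directed cycle iff it belongs to a strongly connected component of size ≥ 2 (or has a self-loop).
The vertices on cycles are {o, p, q, r, s, t, u, w} — 8 in total.

8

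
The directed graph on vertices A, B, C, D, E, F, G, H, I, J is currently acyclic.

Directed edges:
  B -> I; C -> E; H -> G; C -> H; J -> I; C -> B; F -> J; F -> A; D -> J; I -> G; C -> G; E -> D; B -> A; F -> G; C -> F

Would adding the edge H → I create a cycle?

Adding H→I creates a cycle iff I can already reach H.
Explore from I: no path reaches H. The graph stays acyclic.

No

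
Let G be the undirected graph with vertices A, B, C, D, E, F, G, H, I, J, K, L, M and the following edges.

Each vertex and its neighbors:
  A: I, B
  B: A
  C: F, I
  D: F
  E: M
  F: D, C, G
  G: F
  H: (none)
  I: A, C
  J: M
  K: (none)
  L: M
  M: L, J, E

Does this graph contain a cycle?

No

DFS, tracking each vertex's parent; an edge to a visited non-parent vertex closes a cycle.
Start from B:
visit B (parent –)
  visit A (parent B)
    visit I (parent A)
      I–A: parent, skip
      visit C (parent I)
        visit F (parent C)
          visit D (parent F)
            D–F: parent, skip
          F–C: parent, skip
          visit G (parent F)
            G–F: parent, skip
        C–I: parent, skip
    A–B: parent, skip
visit E (parent –)
  visit M (parent E)
    visit L (parent M)
      L–M: parent, skip
    visit J (parent M)
      J–M: parent, skip
    M–E: parent, skip
visit H (parent –)
visit K (parent –)
No non-parent visited neighbor found — the graph is a forest.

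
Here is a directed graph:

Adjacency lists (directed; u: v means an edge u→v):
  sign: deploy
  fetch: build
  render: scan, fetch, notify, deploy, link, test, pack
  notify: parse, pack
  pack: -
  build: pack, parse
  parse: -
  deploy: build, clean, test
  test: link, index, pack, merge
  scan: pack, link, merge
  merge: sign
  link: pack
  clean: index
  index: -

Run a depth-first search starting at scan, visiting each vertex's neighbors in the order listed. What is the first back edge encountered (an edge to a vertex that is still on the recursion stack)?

DFS from scan (visiting each vertex's neighbors in the order listed); mark gray on enter, black on exit:
scan gray
  pack gray
  pack black
  link gray
    link→pack: pack black — skip
  link black
  merge gray
    sign gray
      deploy gray
        build gray
          build→pack: pack black — skip
          parse gray
          parse black
        build black
        clean gray
          index gray
          index black
        clean black
        test gray
          test→link: link black — skip
          test→index: index black — skip
          test→pack: pack black — skip
          test→merge: merge is gray → back edge
First back edge: test → merge.

test→merge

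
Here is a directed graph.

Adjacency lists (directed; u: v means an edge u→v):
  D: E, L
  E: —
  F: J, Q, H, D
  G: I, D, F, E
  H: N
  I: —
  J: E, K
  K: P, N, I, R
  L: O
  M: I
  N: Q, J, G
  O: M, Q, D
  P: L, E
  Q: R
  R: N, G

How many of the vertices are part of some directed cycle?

12

A vertex is on a directed cycle iff it belongs to a strongly connected component of size ≥ 2 (or has a self-loop).
The vertices on cycles are {D, F, G, H, J, K, L, N, O, P, Q, R} — 12 in total.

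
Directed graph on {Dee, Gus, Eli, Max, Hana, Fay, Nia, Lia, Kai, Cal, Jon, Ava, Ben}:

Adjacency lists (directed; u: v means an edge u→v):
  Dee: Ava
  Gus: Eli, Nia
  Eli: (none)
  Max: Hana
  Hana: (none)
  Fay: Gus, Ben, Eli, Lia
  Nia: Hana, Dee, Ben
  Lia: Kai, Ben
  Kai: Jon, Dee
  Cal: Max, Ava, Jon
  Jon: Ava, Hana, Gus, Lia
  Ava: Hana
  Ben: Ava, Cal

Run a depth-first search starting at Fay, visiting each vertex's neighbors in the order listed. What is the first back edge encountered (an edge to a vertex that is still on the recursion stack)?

DFS from Fay (visiting each vertex's neighbors in the order listed); mark gray on enter, black on exit:
Fay gray
  Gus gray
    Eli gray
    Eli black
    Nia gray
      Hana gray
      Hana black
      Dee gray
        Ava gray
          Ava→Hana: Hana black — skip
        Ava black
      Dee black
      Ben gray
        Ben→Ava: Ava black — skip
        Cal gray
          Max gray
            Max→Hana: Hana black — skip
          Max black
          Cal→Ava: Ava black — skip
          Jon gray
            Jon→Ava: Ava black — skip
            Jon→Hana: Hana black — skip
            Jon→Gus: Gus is gray → back edge
First back edge: Jon → Gus.

Jon→Gus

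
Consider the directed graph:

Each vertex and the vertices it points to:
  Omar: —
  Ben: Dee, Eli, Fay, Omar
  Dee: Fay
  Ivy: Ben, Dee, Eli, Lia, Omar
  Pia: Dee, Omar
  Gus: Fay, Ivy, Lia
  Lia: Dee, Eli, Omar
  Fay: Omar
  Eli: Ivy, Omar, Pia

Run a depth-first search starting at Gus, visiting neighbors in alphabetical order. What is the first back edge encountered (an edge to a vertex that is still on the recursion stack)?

Eli->Ivy

DFS from Gus (visiting neighbors in alphabetical order); mark gray on enter, black on exit:
Gus gray
  Fay gray
    Omar gray
    Omar black
  Fay black
  Ivy gray
    Ben gray
      Dee gray
        Dee→Fay: Fay black — skip
      Dee black
      Eli gray
        Eli→Ivy: Ivy is gray → back edge
First back edge: Eli → Ivy.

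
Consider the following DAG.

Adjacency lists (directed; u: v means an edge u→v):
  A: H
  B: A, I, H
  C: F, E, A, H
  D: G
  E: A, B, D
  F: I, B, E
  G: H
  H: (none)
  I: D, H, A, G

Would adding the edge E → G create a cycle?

No

Adding E→G creates a cycle iff G can already reach E.
Explore from G: no path reaches E. The graph stays acyclic.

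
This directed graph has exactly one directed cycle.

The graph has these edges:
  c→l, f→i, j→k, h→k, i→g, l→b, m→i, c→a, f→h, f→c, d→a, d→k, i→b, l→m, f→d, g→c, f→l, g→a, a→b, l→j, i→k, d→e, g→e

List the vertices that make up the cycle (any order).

c, g, i, l, m

DFS with gray/black marking from i:
i gray
  g gray
    e gray
    e black
    a gray
      b gray
      b black
    a black
    c gray
      c→a: a black — skip
      l gray
        m gray
          m→i: i is gray → back edge
Back edge closes the cycle i → g → c → l → m → i; its vertices are {c, g, i, l, m}.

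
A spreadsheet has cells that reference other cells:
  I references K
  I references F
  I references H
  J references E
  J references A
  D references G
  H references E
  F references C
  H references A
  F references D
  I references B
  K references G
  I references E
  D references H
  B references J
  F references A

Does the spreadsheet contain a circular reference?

DFS with white/gray/black marking, starting from I:
I gray
  H gray
    E gray
    E black
    A gray
    A black
  H black
  K gray
    G gray
    G black
  K black
  F gray
    D gray
      D→G: G black — skip
      D→H: H black — skip
    D black
    C gray
    C black
    F→A: A black — skip
  F black
  B gray
    J gray
      J→A: A black — skip
      J→E: E black — skip
    J black
  B black
  I→E: E black — skip
I black
Every edge goes to a white or black vertex — no back edge, so the graph is acyclic.

No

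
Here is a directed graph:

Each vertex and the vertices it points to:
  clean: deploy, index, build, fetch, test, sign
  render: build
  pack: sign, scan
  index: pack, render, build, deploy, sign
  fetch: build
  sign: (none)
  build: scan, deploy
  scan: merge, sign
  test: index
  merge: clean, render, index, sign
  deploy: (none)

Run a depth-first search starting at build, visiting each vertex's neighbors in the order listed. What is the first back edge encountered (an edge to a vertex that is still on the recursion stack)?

DFS from build (visiting each vertex's neighbors in the order listed); mark gray on enter, black on exit:
build gray
  scan gray
    merge gray
      clean gray
        deploy gray
        deploy black
        index gray
          pack gray
            sign gray
            sign black
            pack→scan: scan is gray → back edge
First back edge: pack → scan.

pack->scan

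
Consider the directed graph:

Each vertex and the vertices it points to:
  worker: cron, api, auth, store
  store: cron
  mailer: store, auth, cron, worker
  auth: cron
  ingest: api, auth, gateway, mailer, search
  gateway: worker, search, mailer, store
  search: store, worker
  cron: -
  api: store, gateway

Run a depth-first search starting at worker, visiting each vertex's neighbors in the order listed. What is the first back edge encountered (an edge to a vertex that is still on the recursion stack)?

DFS from worker (visiting each vertex's neighbors in the order listed); mark gray on enter, black on exit:
worker gray
  cron gray
  cron black
  api gray
    store gray
      store→cron: cron black — skip
    store black
    gateway gray
      gateway→worker: worker is gray → back edge
First back edge: gateway → worker.

gateway→worker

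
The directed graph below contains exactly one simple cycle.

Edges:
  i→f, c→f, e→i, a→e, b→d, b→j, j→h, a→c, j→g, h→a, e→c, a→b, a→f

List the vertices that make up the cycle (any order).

a, b, h, j

DFS with gray/black marking from a:
a gray
  b gray
    j gray
      g gray
      g black
      h gray
        h→a: a is gray → back edge
Back edge closes the cycle a → b → j → h → a; its vertices are {a, b, h, j}.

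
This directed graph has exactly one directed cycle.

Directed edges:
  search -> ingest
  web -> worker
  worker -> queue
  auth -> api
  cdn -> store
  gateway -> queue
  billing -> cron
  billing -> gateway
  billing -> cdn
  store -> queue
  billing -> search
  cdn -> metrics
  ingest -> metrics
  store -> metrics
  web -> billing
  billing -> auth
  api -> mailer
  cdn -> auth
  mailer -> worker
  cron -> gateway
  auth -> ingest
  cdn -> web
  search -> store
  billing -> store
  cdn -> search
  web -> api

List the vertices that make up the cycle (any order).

cdn, web, billing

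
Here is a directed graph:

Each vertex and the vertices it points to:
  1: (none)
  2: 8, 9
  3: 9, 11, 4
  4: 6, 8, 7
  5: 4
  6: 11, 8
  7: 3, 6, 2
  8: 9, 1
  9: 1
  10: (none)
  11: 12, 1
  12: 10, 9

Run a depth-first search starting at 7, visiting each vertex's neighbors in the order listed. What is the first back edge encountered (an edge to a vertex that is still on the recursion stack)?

4->7

DFS from 7 (visiting each vertex's neighbors in the order listed); mark gray on enter, black on exit:
7 gray
  3 gray
    9 gray
      1 gray
      1 black
    9 black
    11 gray
      12 gray
        10 gray
        10 black
        12→9: 9 black — skip
      12 black
      11→1: 1 black — skip
    11 black
    4 gray
      6 gray
        6→11: 11 black — skip
        8 gray
          8→9: 9 black — skip
          8→1: 1 black — skip
        8 black
      6 black
      4→8: 8 black — skip
      4→7: 7 is gray → back edge
First back edge: 4 → 7.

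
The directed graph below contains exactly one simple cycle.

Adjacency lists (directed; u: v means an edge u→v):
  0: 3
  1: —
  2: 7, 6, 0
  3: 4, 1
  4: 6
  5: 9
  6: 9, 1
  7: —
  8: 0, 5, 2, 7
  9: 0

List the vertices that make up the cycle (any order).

0, 3, 4, 6, 9

DFS with gray/black marking from 6:
6 gray
  9 gray
    0 gray
      3 gray
        4 gray
          4→6: 6 is gray → back edge
Back edge closes the cycle 6 → 9 → 0 → 3 → 4 → 6; its vertices are {0, 3, 4, 6, 9}.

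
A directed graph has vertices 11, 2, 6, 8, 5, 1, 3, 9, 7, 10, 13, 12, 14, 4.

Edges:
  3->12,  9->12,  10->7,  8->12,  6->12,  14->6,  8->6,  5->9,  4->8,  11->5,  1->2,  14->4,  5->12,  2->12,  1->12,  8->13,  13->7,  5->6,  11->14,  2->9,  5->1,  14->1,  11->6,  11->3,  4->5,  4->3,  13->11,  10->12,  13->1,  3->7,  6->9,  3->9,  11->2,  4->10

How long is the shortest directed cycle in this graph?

For each vertex v, BFS finds the shortest path from v back to v.
The shortest such closed walk is 13 → 11 → 14 → 4 → 8 → 13, length 5.

5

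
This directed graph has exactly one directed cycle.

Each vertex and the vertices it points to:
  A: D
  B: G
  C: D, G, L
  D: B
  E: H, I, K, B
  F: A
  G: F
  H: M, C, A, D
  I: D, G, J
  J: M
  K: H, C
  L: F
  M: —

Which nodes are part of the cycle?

A, B, D, F, G

DFS with gray/black marking from A:
A gray
  D gray
    B gray
      G gray
        F gray
          F→A: A is gray → back edge
Back edge closes the cycle A → D → B → G → F → A; its vertices are {A, B, D, F, G}.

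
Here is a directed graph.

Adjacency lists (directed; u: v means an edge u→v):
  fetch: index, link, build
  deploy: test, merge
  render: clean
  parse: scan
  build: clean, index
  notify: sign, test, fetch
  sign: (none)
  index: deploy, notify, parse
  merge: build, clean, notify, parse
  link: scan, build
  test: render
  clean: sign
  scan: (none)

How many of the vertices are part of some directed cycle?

7

A vertex is on a directed cycle iff it belongs to a strongly connected component of size ≥ 2 (or has a self-loop).
The vertices on cycles are {link, build, fetch, index, merge, deploy, notify} — 7 in total.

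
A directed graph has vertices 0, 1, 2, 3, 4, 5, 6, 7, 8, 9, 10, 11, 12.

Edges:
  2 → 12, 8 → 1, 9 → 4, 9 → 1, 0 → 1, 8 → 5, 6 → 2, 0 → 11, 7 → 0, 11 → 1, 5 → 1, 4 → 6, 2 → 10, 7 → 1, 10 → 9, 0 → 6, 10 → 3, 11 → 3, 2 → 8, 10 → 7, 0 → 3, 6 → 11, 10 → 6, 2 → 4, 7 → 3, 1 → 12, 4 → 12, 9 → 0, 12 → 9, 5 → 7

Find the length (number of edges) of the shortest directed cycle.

3

For each vertex v, BFS finds the shortest path from v back to v.
The shortest such closed walk is 2 → 10 → 6 → 2, length 3.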